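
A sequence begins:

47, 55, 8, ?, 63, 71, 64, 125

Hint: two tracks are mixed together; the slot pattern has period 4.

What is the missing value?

Reading positions in blocks of 4 reveals the pattern AABB — 2 tracks woven together.
Track A: 47, 55, 63, 71 — linear: a_n = 39 + 8·n.
Track B: 8, ?, 64, 125 — the cubes 2³, 3³, 4³, ….
The gap is track B's term 2; the rule gives 27.

27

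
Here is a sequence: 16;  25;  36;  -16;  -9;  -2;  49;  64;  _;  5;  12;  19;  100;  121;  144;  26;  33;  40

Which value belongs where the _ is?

81

Reading positions in blocks of 6 reveals the pattern AAABBB — 2 tracks woven together.
Stream A: 16, 25, 36, 49, 64, ?, 100, 121, 144 — perfect squares starting at 4².
Stream B: -16, -9, -2, 5, 12, 19, 26, 33, 40 — arithmetic with common difference +7.
Stream A's pattern makes the blank 81.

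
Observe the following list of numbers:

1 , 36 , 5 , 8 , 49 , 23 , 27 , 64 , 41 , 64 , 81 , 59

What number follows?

The terms cycle through 3 interleaved subsequences.
Subsequence A: 1, 8, 27, 64 (perfect cubes starting at 1³).
Subsequence B: 36, 49, 64, 81 (perfect squares starting at 6²).
Subsequence C: 5, 23, 41, 59 (arithmetic with common difference +18).
Term 13 comes from subsequence A (its 5th entry): 125.

125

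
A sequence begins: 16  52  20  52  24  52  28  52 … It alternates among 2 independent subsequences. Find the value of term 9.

32

Taking every 2nd term gives 2 separate tracks.
Subsequence A is 16, 20, 24, 28, which is arithmetic with common difference +4.
Subsequence B is 52, 52, 52, 52, which is the constant sequence 52.
Term 9 comes from subsequence A (its 5th entry): 32.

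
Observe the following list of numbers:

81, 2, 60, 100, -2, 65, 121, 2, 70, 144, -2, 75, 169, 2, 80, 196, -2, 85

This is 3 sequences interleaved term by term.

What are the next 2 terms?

Split by position mod 3 into 3 tracks.
Track A: 81, 100, 121, 144, 169, 196 — consecutive squares n² from n = 9.
Track B: 2, -2, 2, -2, 2, -2 — oscillating between 2 and -2.
Track C: 60, 65, 70, 75, 80, 85 — arithmetic, step +5.
Position 19 falls in track A as its term 7, giving 225.
Position 20 → track B, term 7 = 2.

225, 2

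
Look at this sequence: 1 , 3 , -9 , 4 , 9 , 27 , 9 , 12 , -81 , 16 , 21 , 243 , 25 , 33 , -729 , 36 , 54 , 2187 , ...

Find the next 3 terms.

Split by position mod 3 into 3 tracks.
Track A: 1, 4, 9, 16, 25, 36 — consecutive squares n² from n = 1.
Track B: 3, 9, 12, 21, 33, 54 — each term equals the sum of the previous two.
Track C: -9, 27, -81, 243, -729, 2187 — a geometric progression (common ratio -3).
Position 19 → track A, term 7 = 49.
Term 20 comes from track B (its 7th entry): 87.
The 21st slot belongs to track C; its 7th term is -6561.

49, 87, -6561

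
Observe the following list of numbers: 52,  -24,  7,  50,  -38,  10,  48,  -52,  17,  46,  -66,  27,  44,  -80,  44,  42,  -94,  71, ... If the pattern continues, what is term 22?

38

Taking every 3rd term gives 3 separate tracks.
Track A: 52, 50, 48, 46, 44, 42. Subtracting 2 each time.
Track B: -24, -38, -52, -66, -80, -94. Linear: a_n = -10 − 14·n.
Track C: 7, 10, 17, 27, 44, 71. Each term equals the sum of the previous two.
Term 22 comes from track A (its 8th entry): 38.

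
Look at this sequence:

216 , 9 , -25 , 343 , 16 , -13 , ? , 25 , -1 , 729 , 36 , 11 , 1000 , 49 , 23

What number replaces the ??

512

Split by position mod 3: positions 1, 4, 7, … form one track, and each other residue class forms its own.
Track A: 216, 343, ?, 729, 1000 (consecutive cubes n³ from n = 6).
Track B: 9, 16, 25, 36, 49 (consecutive squares n² from n = 3).
Track C: -25, -13, -1, 11, 23 (linear: a_n = -37 + 12·n).
Track A's pattern makes the blank 512.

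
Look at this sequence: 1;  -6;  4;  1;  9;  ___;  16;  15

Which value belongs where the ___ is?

8

Split by position mod 2 into 2 tracks.
Track A is 1, 4, 9, 16, which is the squares 1², 2², 3², ….
Track B is -6, 1, ?, 15, which is arithmetic with common difference +7.
The gap is track B's term 3; the rule gives 8.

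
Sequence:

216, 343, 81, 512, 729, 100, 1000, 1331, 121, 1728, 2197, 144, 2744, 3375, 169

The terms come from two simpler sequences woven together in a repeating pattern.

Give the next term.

Reading positions in blocks of 3 reveals the pattern AAB — 2 tracks woven together.
Track A: 216, 343, 512, 729, 1000, 1331, 1728, 2197, 2744, 3375 (the cubes 6³, 7³, 8³, …).
Track B: 81, 100, 121, 144, 169 (consecutive squares n² from n = 9).
The 16th slot belongs to track A; its 11th term is 4096.

4096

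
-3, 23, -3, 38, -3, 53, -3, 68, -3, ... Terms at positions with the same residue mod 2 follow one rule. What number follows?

83

Split by position mod 2 into 2 tracks.
Subsequence A: -3, -3, -3, -3, -3 — the constant sequence -3.
Subsequence B: 23, 38, 53, 68 — linear: a_n = 8 + 15·n.
Position 10 falls in subsequence B as its term 5, giving 83.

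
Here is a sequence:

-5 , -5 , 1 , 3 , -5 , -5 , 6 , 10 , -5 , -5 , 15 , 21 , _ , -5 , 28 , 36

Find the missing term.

Reading positions in blocks of 4 reveals the pattern AABB — 2 tracks woven together.
Stream A: -5, -5, -5, -5, -5, -5, ?, -5. Always -5.
Stream B: 1, 3, 6, 10, 15, 21, 28, 36. The triangular numbers T_1, T_2, ….
Stream A's pattern makes the blank -5.

-5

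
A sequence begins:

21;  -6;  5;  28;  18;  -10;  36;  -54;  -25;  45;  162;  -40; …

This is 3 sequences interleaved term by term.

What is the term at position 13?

Split by position mod 3 into 3 tracks.
Subsequence A: 21, 28, 36, 45. The triangular numbers T_6, T_7, ….
Subsequence B: -6, 18, -54, 162. Geometric, ×-3 each step.
Subsequence C: 5, -10, -25, -40. Linear: a_n = 20 − 15·n.
Position 13 falls in subsequence A as its term 5, giving 55.

55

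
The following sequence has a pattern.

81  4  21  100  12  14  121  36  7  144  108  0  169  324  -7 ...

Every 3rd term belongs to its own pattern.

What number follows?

Taking every 3rd term gives 3 separate tracks.
Track A is 81, 100, 121, 144, 169, which is the squares 9², 10², 11², ….
Track B is 4, 12, 36, 108, 324, which is a geometric progression (common ratio 3).
Track C is 21, 14, 7, 0, -7, which is linear: a_n = 28 − 7·n.
Position 16 → track A, term 6 = 196.

196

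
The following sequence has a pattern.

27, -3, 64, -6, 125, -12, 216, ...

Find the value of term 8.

-24

Split by position mod 2 into 2 tracks.
Track A = 27, 64, 125, 216: perfect cubes starting at 3³.
Track B = -3, -6, -12: multiplying by 2 each time.
Term 8 comes from track B (its 4th entry): -24.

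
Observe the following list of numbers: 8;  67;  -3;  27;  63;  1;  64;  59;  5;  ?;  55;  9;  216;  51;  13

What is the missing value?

125

The terms cycle through 3 interleaved subsequences.
Track A: 8, 27, 64, ?, 216 — perfect cubes starting at 2³.
Track B: 67, 63, 59, 55, 51 — arithmetic with common difference −4.
Track C: -3, 1, 5, 9, 13 — arithmetic, step +4.
Filling track A at index 4 by its rule yields 125.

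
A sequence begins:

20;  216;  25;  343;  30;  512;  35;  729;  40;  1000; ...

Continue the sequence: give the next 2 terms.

45, 1331

Split by position mod 2 into 2 tracks.
Stream A is 20, 25, 30, 35, 40, which is adding 5 each time.
Stream B is 216, 343, 512, 729, 1000, which is perfect cubes starting at 6³.
The 11th slot belongs to stream A; its 6th term is 45.
Position 12 falls in stream B as its term 6, giving 1331.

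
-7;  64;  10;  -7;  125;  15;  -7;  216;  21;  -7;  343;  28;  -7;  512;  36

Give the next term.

Split by position mod 3 into 3 tracks.
Stream A: -7, -7, -7, -7, -7 — constant -7.
Stream B: 64, 125, 216, 343, 512 — consecutive cubes n³ from n = 4.
Stream C: 10, 15, 21, 28, 36 — the triangular numbers T_4, T_5, ….
Term 16 comes from stream A (its 6th entry): -7.

-7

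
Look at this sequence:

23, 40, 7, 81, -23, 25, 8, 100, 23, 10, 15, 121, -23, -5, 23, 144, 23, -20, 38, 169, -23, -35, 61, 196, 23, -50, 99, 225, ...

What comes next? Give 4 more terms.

Read the sequence 4 terms at a time; column i is its own pattern.
Stream A: 23, -23, 23, -23, 23, -23, 23 — the oscillation 23·(−1)^(n+1).
Stream B: 40, 25, 10, -5, -20, -35, -50 — arithmetic, step −15.
Stream C: 7, 8, 15, 23, 38, 61, 99 — Fibonacci-style (each term is the sum of the two before it).
Stream D: 81, 100, 121, 144, 169, 196, 225 — consecutive squares n² from n = 9.
Term 29 comes from stream A (its 8th entry): -23.
Term 30 comes from stream B (its 8th entry): -65.
Position 31 falls in stream C as its term 8, giving 160.
The 32nd slot belongs to stream D; its 8th term is 256.

-23, -65, 160, 256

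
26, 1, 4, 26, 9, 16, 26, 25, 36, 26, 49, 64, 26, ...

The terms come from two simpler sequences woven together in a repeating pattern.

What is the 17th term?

121

The slot pattern repeats as ABB (period 3), so there are 2 interleaved tracks.
Stream A = 26, 26, 26, 26, 26: always 26.
Stream B = 1, 4, 9, 16, 25, 36, 49, 64: perfect squares starting at 1².
Term 17 comes from stream B (its 11th entry): 121.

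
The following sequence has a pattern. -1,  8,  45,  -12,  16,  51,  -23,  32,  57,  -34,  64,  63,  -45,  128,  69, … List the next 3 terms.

-56, 256, 75

Split by position mod 3 into 3 tracks.
Stream A = -1, -12, -23, -34, -45: subtracting 11 each time.
Stream B = 8, 16, 32, 64, 128: geometric, ×2 each step.
Stream C = 45, 51, 57, 63, 69: adding 6 each time.
Position 16 → stream A, term 6 = -56.
The 17th slot belongs to stream B; its 6th term is 256.
Position 18 falls in stream C as its term 6, giving 75.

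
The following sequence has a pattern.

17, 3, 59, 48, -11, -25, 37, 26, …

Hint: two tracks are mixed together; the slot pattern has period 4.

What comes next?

The slot pattern repeats as AABB (period 4), so there are 2 interleaved tracks.
Track A is 17, 3, -11, -25, which is arithmetic, step −14.
Track B is 59, 48, 37, 26, which is arithmetic, step −11.
Position 9 falls in track A as its term 5, giving -39.

-39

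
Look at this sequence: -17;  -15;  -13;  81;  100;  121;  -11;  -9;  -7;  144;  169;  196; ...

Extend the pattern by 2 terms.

-5, -3

The slot pattern repeats as AAABBB (period 6), so there are 2 interleaved tracks.
Track A: -17, -15, -13, -11, -9, -7 (arithmetic, step +2).
Track B: 81, 100, 121, 144, 169, 196 (the squares 9², 10², 11², …).
Term 13 comes from track A (its 7th entry): -5.
The 14th slot belongs to track A; its 8th term is -3.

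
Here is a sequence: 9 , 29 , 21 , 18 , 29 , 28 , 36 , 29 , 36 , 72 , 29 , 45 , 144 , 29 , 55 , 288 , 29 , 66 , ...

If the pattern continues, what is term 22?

Split by position mod 3: positions 1, 4, 7, … form one track, and each other residue class forms its own.
Stream A = 9, 18, 36, 72, 144, 288: multiplying by 2 each time.
Stream B = 29, 29, 29, 29, 29, 29: the constant sequence 29.
Stream C = 21, 28, 36, 45, 55, 66: triangular numbers n(n+1)/2 for n = 6, 7, ….
Position 22 → stream A, term 8 = 1152.

1152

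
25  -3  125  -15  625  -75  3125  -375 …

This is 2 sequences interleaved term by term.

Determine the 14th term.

-46875

Odd-indexed and even-indexed terms follow separate rules.
Stream A: 25, 125, 625, 3125. Successive powers of 5.
Stream B: -3, -15, -75, -375. Geometric, ×5 each step.
The 14th slot belongs to stream B; its 7th term is -46875.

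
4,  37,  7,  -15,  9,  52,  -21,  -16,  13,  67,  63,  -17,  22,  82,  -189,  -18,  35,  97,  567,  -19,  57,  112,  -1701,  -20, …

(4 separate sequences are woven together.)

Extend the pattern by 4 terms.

Split by position mod 4 into 4 tracks.
Stream A = 4, 9, 13, 22, 35, 57: a Fibonacci-like recurrence a_n = a_{n-1} + a_{n-2}.
Stream B = 37, 52, 67, 82, 97, 112: linear: a_n = 22 + 15·n.
Stream C = 7, -21, 63, -189, 567, -1701: a geometric progression (common ratio -3).
Stream D = -15, -16, -17, -18, -19, -20: arithmetic, step −1.
Position 25 → stream A, term 7 = 92.
Position 26 falls in stream B as its term 7, giving 127.
The 27th slot belongs to stream C; its 7th term is 5103.
Term 28 comes from stream D (its 7th entry): -21.

92, 127, 5103, -21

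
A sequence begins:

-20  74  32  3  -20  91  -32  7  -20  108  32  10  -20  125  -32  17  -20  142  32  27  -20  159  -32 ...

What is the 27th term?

32

Taking every 4th term gives 4 separate tracks.
Track A: -20, -20, -20, -20, -20, -20. Always -20.
Track B: 74, 91, 108, 125, 142, 159. Adding 17 each time.
Track C: 32, -32, 32, -32, 32, -32. The oscillation 32·(−1)^(n+1).
Track D: 3, 7, 10, 17, 27. A Fibonacci-like recurrence a_n = a_{n-1} + a_{n-2}.
Position 27 falls in track C as its term 7, giving 32.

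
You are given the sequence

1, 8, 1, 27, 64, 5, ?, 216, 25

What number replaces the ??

125

The slot pattern repeats as AAB (period 3), so there are 2 interleaved tracks.
Track A = 1, 8, 27, 64, ?, 216: the cubes 1³, 2³, 3³, ….
Track B = 1, 5, 25: powers of 5.
The gap is track A's term 5; the rule gives 125.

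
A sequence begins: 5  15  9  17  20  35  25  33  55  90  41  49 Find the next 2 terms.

Positions follow the repeating pattern AABB; grouping by letter gives 2 tracks.
Track A: 5, 15, 20, 35, 55, 90 — each term equals the sum of the previous two.
Track B: 9, 17, 25, 33, 41, 49 — adding 8 each time.
The 13th slot belongs to track A; its 7th term is 145.
The 14th slot belongs to track A; its 8th term is 235.

145, 235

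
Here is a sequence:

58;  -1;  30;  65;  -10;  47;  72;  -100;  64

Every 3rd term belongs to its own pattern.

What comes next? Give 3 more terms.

The terms cycle through 3 interleaved subsequences.
Subsequence A: 58, 65, 72 — arithmetic, step +7.
Subsequence B: -1, -10, -100 — multiplying by 10 each time.
Subsequence C: 30, 47, 64 — adding 17 each time.
The 10th slot belongs to subsequence A; its 4th term is 79.
Position 11 falls in subsequence B as its term 4, giving -1000.
Term 12 comes from subsequence C (its 4th entry): 81.

79, -1000, 81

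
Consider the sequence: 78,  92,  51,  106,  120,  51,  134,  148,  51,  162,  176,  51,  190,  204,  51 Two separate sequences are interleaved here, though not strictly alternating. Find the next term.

218

Reading positions in blocks of 3 reveals the pattern AAB — 2 tracks woven together.
Track A = 78, 92, 106, 120, 134, 148, 162, 176, 190, 204: arithmetic with common difference +14.
Track B = 51, 51, 51, 51, 51: always 51.
Position 16 → track A, term 11 = 218.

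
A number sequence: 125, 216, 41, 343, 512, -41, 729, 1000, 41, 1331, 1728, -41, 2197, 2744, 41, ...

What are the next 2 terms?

Positions follow the repeating pattern AAB; grouping by letter gives 2 tracks.
Track A: 125, 216, 343, 512, 729, 1000, 1331, 1728, 2197, 2744 — the cubes 5³, 6³, 7³, ….
Track B: 41, -41, 41, -41, 41 — alternating ±41.
The 16th slot belongs to track A; its 11th term is 3375.
Position 17 falls in track A as its term 12, giving 4096.

3375, 4096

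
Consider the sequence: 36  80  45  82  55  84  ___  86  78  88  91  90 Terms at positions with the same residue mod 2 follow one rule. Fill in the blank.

The terms cycle through 2 interleaved subsequences.
Track A = 36, 45, 55, ?, 78, 91: the triangular numbers T_8, T_9, ….
Track B = 80, 82, 84, 86, 88, 90: linear: a_n = 78 + 2·n.
Filling track A at index 4 by its rule yields 66.

66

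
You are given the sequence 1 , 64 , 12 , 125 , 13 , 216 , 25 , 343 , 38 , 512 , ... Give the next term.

The terms cycle through 2 interleaved subsequences.
Track A: 1, 12, 13, 25, 38. Each term equals the sum of the previous two.
Track B: 64, 125, 216, 343, 512. Perfect cubes starting at 4³.
Term 11 comes from track A (its 6th entry): 63.

63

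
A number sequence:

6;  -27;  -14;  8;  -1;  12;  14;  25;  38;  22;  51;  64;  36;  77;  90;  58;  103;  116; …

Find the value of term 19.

The slot pattern repeats as ABB (period 3), so there are 2 interleaved tracks.
Stream A is 6, 8, 14, 22, 36, 58, which is Fibonacci-style (each term is the sum of the two before it).
Stream B is -27, -14, -1, 12, 25, 38, 51, 64, 77, 90, 103, 116, which is arithmetic with common difference +13.
Position 19 falls in stream A as its term 7, giving 94.

94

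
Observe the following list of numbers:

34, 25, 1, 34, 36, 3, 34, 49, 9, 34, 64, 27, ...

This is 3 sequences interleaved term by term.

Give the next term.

34

Split by position mod 3: positions 1, 4, 7, … form one track, and each other residue class forms its own.
Subsequence A: 34, 34, 34, 34. The constant sequence 34.
Subsequence B: 25, 36, 49, 64. Perfect squares starting at 5².
Subsequence C: 1, 3, 9, 27. Powers of 3.
The 13th slot belongs to subsequence A; its 5th term is 34.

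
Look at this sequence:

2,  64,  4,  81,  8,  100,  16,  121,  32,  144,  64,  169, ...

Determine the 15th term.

256

Odd-indexed and even-indexed terms follow separate rules.
Track A is 2, 4, 8, 16, 32, 64, which is a geometric progression (common ratio 2).
Track B is 64, 81, 100, 121, 144, 169, which is the squares 8², 9², 10², ….
The 15th slot belongs to track A; its 8th term is 256.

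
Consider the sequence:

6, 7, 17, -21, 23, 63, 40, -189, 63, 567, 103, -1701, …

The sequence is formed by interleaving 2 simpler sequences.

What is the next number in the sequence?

Positions 1, 3, 5, … form one subsequence and positions 2, 4, 6, … form another.
Track A: 6, 17, 23, 40, 63, 103 (Fibonacci-style (each term is the sum of the two before it)).
Track B: 7, -21, 63, -189, 567, -1701 (geometric, ×-3 each step).
Position 13 → track A, term 7 = 166.

166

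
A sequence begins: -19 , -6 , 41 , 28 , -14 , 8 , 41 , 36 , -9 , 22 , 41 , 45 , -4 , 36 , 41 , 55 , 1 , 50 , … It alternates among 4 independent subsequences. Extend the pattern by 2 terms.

The terms cycle through 4 interleaved subsequences.
Track A: -19, -14, -9, -4, 1 (arithmetic with common difference +5).
Track B: -6, 8, 22, 36, 50 (arithmetic, step +14).
Track C: 41, 41, 41, 41 (the constant sequence 41).
Track D: 28, 36, 45, 55 (the triangular numbers T_7, T_8, …).
Term 19 comes from track C (its 5th entry): 41.
Position 20 falls in track D as its term 5, giving 66.

41, 66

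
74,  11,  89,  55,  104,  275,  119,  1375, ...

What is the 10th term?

Odd-indexed and even-indexed terms follow separate rules.
Subsequence A = 74, 89, 104, 119: adding 15 each time.
Subsequence B = 11, 55, 275, 1375: geometric with ratio 5.
Term 10 comes from subsequence B (its 5th entry): 6875.

6875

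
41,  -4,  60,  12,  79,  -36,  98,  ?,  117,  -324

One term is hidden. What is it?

Split by position mod 2 into 2 tracks.
Subsequence A: 41, 60, 79, 98, 117 (linear: a_n = 22 + 19·n).
Subsequence B: -4, 12, -36, ?, -324 (geometric with ratio -3).
So the missing entry in subsequence B is 108.

108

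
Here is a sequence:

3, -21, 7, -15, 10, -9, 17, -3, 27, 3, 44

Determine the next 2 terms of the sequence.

Taking every 2nd term gives 2 separate tracks.
Subsequence A is 3, 7, 10, 17, 27, 44, which is each term equals the sum of the previous two.
Subsequence B is -21, -15, -9, -3, 3, which is linear: a_n = -27 + 6·n.
The 12th slot belongs to subsequence B; its 6th term is 9.
Position 13 falls in subsequence A as its term 7, giving 71.

9, 71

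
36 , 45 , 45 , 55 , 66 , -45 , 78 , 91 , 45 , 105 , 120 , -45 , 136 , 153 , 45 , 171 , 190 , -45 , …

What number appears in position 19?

Positions follow the repeating pattern AAB; grouping by letter gives 2 tracks.
Track A: 36, 45, 55, 66, 78, 91, 105, 120, 136, 153, 171, 190 — the triangular numbers T_8, T_9, ….
Track B: 45, -45, 45, -45, 45, -45 — the oscillation 45·(−1)^(n+1).
The 19th slot belongs to track A; its 13th term is 210.

210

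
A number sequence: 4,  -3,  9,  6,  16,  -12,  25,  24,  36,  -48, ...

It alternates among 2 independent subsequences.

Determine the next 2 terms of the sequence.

49, 96

Split by position mod 2 into 2 tracks.
Stream A = 4, 9, 16, 25, 36: perfect squares starting at 2².
Stream B = -3, 6, -12, 24, -48: geometric with ratio -2.
Term 11 comes from stream A (its 6th entry): 49.
Position 12 falls in stream B as its term 6, giving 96.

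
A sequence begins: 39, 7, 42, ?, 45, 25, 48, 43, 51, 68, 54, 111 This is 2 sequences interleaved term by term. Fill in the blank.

Odd-indexed and even-indexed terms follow separate rules.
Subsequence A = 39, 42, 45, 48, 51, 54: adding 3 each time.
Subsequence B = 7, ?, 25, 43, 68, 111: a Fibonacci-like recurrence a_n = a_{n-1} + a_{n-2}.
Filling subsequence B at index 2 by its rule yields 18.

18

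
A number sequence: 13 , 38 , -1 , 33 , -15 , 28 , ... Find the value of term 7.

-29

Odd-indexed and even-indexed terms follow separate rules.
Subsequence A = 13, -1, -15: arithmetic, step −14.
Subsequence B = 38, 33, 28: arithmetic, step −5.
The 7th slot belongs to subsequence A; its 4th term is -29.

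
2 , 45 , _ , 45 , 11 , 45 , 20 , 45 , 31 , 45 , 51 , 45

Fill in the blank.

9

Split by position mod 2 into 2 tracks.
Track A = 2, ?, 11, 20, 31, 51: Fibonacci-style (each term is the sum of the two before it).
Track B = 45, 45, 45, 45, 45, 45: the constant sequence 45.
The gap is track A's term 2; the rule gives 9.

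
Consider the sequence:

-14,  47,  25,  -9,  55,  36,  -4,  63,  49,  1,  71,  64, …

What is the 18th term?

100

The terms cycle through 3 interleaved subsequences.
Track A: -14, -9, -4, 1 — arithmetic, step +5.
Track B: 47, 55, 63, 71 — adding 8 each time.
Track C: 25, 36, 49, 64 — the squares 5², 6², 7², ….
Position 18 falls in track C as its term 6, giving 100.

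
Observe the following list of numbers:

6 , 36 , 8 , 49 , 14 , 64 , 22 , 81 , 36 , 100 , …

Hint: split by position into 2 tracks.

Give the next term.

58

Odd-indexed and even-indexed terms follow separate rules.
Subsequence A = 6, 8, 14, 22, 36: Fibonacci-style (each term is the sum of the two before it).
Subsequence B = 36, 49, 64, 81, 100: the squares 6², 7², 8², ….
Position 11 falls in subsequence A as its term 6, giving 58.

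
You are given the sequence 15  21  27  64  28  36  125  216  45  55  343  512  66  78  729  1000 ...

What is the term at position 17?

Positions follow the repeating pattern AABB; grouping by letter gives 2 tracks.
Stream A: 15, 21, 28, 36, 45, 55, 66, 78 (triangular numbers n(n+1)/2 for n = 5, 6, …).
Stream B: 27, 64, 125, 216, 343, 512, 729, 1000 (perfect cubes starting at 3³).
Term 17 comes from stream A (its 9th entry): 91.

91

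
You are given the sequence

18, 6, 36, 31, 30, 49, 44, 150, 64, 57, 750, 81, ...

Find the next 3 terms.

The terms cycle through 3 interleaved subsequences.
Subsequence A is 18, 31, 44, 57, which is arithmetic with common difference +13.
Subsequence B is 6, 30, 150, 750, which is multiplying by 5 each time.
Subsequence C is 36, 49, 64, 81, which is the squares 6², 7², 8², ….
Position 13 → subsequence A, term 5 = 70.
Position 14 → subsequence B, term 5 = 3750.
The 15th slot belongs to subsequence C; its 5th term is 100.

70, 3750, 100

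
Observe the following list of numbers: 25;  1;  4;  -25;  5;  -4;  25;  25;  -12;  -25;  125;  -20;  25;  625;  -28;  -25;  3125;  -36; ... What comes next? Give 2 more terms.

25, 15625

Taking every 3rd term gives 3 separate tracks.
Track A = 25, -25, 25, -25, 25, -25: the oscillation 25·(−1)^(n+1).
Track B = 1, 5, 25, 125, 625, 3125: powers of 5.
Track C = 4, -4, -12, -20, -28, -36: subtracting 8 each time.
The 19th slot belongs to track A; its 7th term is 25.
The 20th slot belongs to track B; its 7th term is 15625.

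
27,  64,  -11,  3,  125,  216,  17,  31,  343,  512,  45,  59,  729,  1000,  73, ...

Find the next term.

Reading positions in blocks of 4 reveals the pattern AABB — 2 tracks woven together.
Track A = 27, 64, 125, 216, 343, 512, 729, 1000: consecutive cubes n³ from n = 3.
Track B = -11, 3, 17, 31, 45, 59, 73: linear: a_n = -25 + 14·n.
Position 16 → track B, term 8 = 87.

87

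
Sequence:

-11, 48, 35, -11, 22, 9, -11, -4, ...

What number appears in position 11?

-30

Positions follow the repeating pattern ABB; grouping by letter gives 2 tracks.
Subsequence A: -11, -11, -11 — the constant sequence -11.
Subsequence B: 48, 35, 22, 9, -4 — subtracting 13 each time.
The 11th slot belongs to subsequence B; its 7th term is -30.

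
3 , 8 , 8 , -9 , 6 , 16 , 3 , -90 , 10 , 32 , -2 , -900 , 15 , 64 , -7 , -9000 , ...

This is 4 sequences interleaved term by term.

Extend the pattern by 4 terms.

Split by position mod 4 into 4 tracks.
Subsequence A is 3, 6, 10, 15, which is the triangular numbers T_2, T_3, ….
Subsequence B is 8, 16, 32, 64, which is powers of 2.
Subsequence C is 8, 3, -2, -7, which is subtracting 5 each time.
Subsequence D is -9, -90, -900, -9000, which is geometric, ×10 each step.
The 17th slot belongs to subsequence A; its 5th term is 21.
Position 18 → subsequence B, term 5 = 128.
The 19th slot belongs to subsequence C; its 5th term is -12.
The 20th slot belongs to subsequence D; its 5th term is -90000.

21, 128, -12, -90000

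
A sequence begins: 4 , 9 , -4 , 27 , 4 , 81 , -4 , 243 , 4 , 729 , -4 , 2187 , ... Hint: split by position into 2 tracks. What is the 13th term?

4

Positions 1, 3, 5, … form one subsequence and positions 2, 4, 6, … form another.
Track A = 4, -4, 4, -4, 4, -4: oscillating between 4 and -4.
Track B = 9, 27, 81, 243, 729, 2187: successive powers of 3.
Term 13 comes from track A (its 7th entry): 4.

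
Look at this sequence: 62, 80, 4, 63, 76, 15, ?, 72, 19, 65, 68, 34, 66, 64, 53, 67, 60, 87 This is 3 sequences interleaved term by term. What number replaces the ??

64

Read the sequence 3 terms at a time; column i is its own pattern.
Track A = 62, 63, ?, 65, 66, 67: adding 1 each time.
Track B = 80, 76, 72, 68, 64, 60: subtracting 4 each time.
Track C = 4, 15, 19, 34, 53, 87: each term equals the sum of the previous two.
So the missing entry in track A is 64.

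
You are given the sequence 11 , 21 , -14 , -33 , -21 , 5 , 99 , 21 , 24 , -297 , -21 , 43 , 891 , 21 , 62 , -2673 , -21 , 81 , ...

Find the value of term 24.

Split by position mod 3 into 3 tracks.
Subsequence A is 11, -33, 99, -297, 891, -2673, which is multiplying by -3 each time.
Subsequence B is 21, -21, 21, -21, 21, -21, which is alternating ±21.
Subsequence C is -14, 5, 24, 43, 62, 81, which is arithmetic with common difference +19.
Term 24 comes from subsequence C (its 8th entry): 119.

119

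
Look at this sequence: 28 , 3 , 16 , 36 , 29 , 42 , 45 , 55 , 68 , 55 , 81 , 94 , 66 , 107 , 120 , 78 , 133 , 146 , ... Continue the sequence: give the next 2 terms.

91, 159

Reading positions in blocks of 3 reveals the pattern ABB — 2 tracks woven together.
Track A: 28, 36, 45, 55, 66, 78. Triangular numbers n(n+1)/2 for n = 7, 8, ….
Track B: 3, 16, 29, 42, 55, 68, 81, 94, 107, 120, 133, 146. Arithmetic with common difference +13.
Position 19 falls in track A as its term 7, giving 91.
Position 20 falls in track B as its term 13, giving 159.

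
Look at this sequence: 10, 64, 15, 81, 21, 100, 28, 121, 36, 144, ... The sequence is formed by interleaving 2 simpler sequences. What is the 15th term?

66

Positions 1, 3, 5, … form one subsequence and positions 2, 4, 6, … form another.
Track A = 10, 15, 21, 28, 36: triangular numbers starting at T_4.
Track B = 64, 81, 100, 121, 144: consecutive squares n² from n = 8.
Position 15 falls in track A as its term 8, giving 66.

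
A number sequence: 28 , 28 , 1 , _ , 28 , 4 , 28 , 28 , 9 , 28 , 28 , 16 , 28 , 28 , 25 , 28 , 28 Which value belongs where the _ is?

Positions follow the repeating pattern AAB; grouping by letter gives 2 tracks.
Track A: 28, 28, ?, 28, 28, 28, 28, 28, 28, 28, 28, 28. Constant 28.
Track B: 1, 4, 9, 16, 25. Perfect squares starting at 1².
Track A's pattern makes the blank 28.

28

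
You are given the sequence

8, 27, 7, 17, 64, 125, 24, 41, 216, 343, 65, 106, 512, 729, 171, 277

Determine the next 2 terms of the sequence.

Positions follow the repeating pattern AABB; grouping by letter gives 2 tracks.
Track A: 8, 27, 64, 125, 216, 343, 512, 729. The cubes 2³, 3³, 4³, ….
Track B: 7, 17, 24, 41, 65, 106, 171, 277. Each term equals the sum of the previous two.
Term 17 comes from track A (its 9th entry): 1000.
Position 18 → track A, term 10 = 1331.

1000, 1331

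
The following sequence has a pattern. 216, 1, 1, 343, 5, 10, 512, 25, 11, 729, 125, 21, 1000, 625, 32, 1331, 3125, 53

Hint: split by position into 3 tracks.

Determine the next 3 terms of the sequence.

1728, 15625, 85

Read the sequence 3 terms at a time; column i is its own pattern.
Subsequence A: 216, 343, 512, 729, 1000, 1331. Perfect cubes starting at 6³.
Subsequence B: 1, 5, 25, 125, 625, 3125. Powers 5^0, 5^1, 5^2, ….
Subsequence C: 1, 10, 11, 21, 32, 53. Fibonacci-style (each term is the sum of the two before it).
Term 19 comes from subsequence A (its 7th entry): 1728.
Position 20 falls in subsequence B as its term 7, giving 15625.
Position 21 falls in subsequence C as its term 7, giving 85.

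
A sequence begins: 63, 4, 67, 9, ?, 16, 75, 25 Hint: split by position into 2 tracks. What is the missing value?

71

Taking every 2nd term gives 2 separate tracks.
Subsequence A: 63, 67, ?, 75 — linear: a_n = 59 + 4·n.
Subsequence B: 4, 9, 16, 25 — consecutive squares n² from n = 2.
So the missing entry in subsequence A is 71.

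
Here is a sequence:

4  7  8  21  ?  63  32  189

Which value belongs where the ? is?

The terms cycle through 2 interleaved subsequences.
Subsequence A: 4, 8, ?, 32 (successive powers of 2).
Subsequence B: 7, 21, 63, 189 (multiplying by 3 each time).
So the missing entry in subsequence A is 16.

16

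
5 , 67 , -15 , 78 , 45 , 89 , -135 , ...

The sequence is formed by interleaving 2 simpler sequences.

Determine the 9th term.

405

Split by position mod 2 into 2 tracks.
Track A: 5, -15, 45, -135 — a geometric progression (common ratio -3).
Track B: 67, 78, 89 — linear: a_n = 56 + 11·n.
Term 9 comes from track A (its 5th entry): 405.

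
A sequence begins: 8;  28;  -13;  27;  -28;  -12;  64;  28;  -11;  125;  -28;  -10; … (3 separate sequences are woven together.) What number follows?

216

Read the sequence 3 terms at a time; column i is its own pattern.
Subsequence A: 8, 27, 64, 125 (the cubes 2³, 3³, 4³, …).
Subsequence B: 28, -28, 28, -28 (oscillating between 28 and -28).
Subsequence C: -13, -12, -11, -10 (linear: a_n = -14 + n).
Position 13 falls in subsequence A as its term 5, giving 216.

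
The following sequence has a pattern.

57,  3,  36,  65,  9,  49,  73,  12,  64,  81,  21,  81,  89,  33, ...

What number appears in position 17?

54

The terms cycle through 3 interleaved subsequences.
Track A: 57, 65, 73, 81, 89 — linear: a_n = 49 + 8·n.
Track B: 3, 9, 12, 21, 33 — Fibonacci-style (each term is the sum of the two before it).
Track C: 36, 49, 64, 81 — perfect squares starting at 6².
The 17th slot belongs to track B; its 6th term is 54.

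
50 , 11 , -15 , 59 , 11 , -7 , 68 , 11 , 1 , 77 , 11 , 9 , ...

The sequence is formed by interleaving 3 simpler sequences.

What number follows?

86

Split by position mod 3 into 3 tracks.
Track A is 50, 59, 68, 77, which is adding 9 each time.
Track B is 11, 11, 11, 11, which is the constant sequence 11.
Track C is -15, -7, 1, 9, which is arithmetic, step +8.
The 13th slot belongs to track A; its 5th term is 86.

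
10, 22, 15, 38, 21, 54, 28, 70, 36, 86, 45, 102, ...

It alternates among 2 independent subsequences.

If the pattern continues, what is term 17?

Odd-indexed and even-indexed terms follow separate rules.
Stream A is 10, 15, 21, 28, 36, 45, which is triangular numbers starting at T_4.
Stream B is 22, 38, 54, 70, 86, 102, which is arithmetic with common difference +16.
Position 17 → stream A, term 9 = 78.

78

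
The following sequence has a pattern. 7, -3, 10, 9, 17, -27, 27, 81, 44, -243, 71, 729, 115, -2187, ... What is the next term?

186

Odd-indexed and even-indexed terms follow separate rules.
Subsequence A: 7, 10, 17, 27, 44, 71, 115 (each term equals the sum of the previous two).
Subsequence B: -3, 9, -27, 81, -243, 729, -2187 (a geometric progression (common ratio -3)).
Position 15 falls in subsequence A as its term 8, giving 186.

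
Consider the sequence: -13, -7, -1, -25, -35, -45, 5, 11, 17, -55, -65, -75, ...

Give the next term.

23

The slot pattern repeats as AAABBB (period 6), so there are 2 interleaved tracks.
Track A is -13, -7, -1, 5, 11, 17, which is linear: a_n = -19 + 6·n.
Track B is -25, -35, -45, -55, -65, -75, which is subtracting 10 each time.
Term 13 comes from track A (its 7th entry): 23.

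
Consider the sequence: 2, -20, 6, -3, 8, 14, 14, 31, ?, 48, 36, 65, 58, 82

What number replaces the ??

Split by position mod 2 into 2 tracks.
Subsequence A = 2, 6, 8, 14, ?, 36, 58: each term equals the sum of the previous two.
Subsequence B = -20, -3, 14, 31, 48, 65, 82: arithmetic, step +17.
Filling subsequence A at index 5 by its rule yields 22.

22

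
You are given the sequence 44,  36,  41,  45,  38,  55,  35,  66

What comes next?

32

Split by position mod 2 into 2 tracks.
Subsequence A: 44, 41, 38, 35. Arithmetic, step −3.
Subsequence B: 36, 45, 55, 66. Triangular numbers n(n+1)/2 for n = 8, 9, ….
The 9th slot belongs to subsequence A; its 5th term is 32.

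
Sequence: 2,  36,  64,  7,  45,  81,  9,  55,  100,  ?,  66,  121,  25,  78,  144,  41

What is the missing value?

Taking every 3rd term gives 3 separate tracks.
Track A = 2, 7, 9, ?, 25, 41: each term equals the sum of the previous two.
Track B = 36, 45, 55, 66, 78: triangular numbers n(n+1)/2 for n = 8, 9, ….
Track C = 64, 81, 100, 121, 144: consecutive squares n² from n = 8.
So the missing entry in track A is 16.

16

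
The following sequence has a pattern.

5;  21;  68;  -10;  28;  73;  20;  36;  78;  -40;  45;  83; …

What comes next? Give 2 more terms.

The terms cycle through 3 interleaved subsequences.
Stream A = 5, -10, 20, -40: multiplying by -2 each time.
Stream B = 21, 28, 36, 45: triangular numbers starting at T_6.
Stream C = 68, 73, 78, 83: adding 5 each time.
Position 13 falls in stream A as its term 5, giving 80.
Term 14 comes from stream B (its 5th entry): 55.

80, 55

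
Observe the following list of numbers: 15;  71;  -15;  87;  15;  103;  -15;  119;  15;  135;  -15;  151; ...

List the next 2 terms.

15, 167

Odd-indexed and even-indexed terms follow separate rules.
Track A: 15, -15, 15, -15, 15, -15. Oscillating between 15 and -15.
Track B: 71, 87, 103, 119, 135, 151. Linear: a_n = 55 + 16·n.
Position 13 falls in track A as its term 7, giving 15.
Term 14 comes from track B (its 7th entry): 167.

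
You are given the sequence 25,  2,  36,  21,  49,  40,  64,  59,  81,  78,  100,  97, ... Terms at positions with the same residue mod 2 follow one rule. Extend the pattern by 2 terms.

Split by position mod 2 into 2 tracks.
Stream A: 25, 36, 49, 64, 81, 100. Consecutive squares n² from n = 5.
Stream B: 2, 21, 40, 59, 78, 97. Linear: a_n = -17 + 19·n.
Position 13 → stream A, term 7 = 121.
Position 14 falls in stream B as its term 7, giving 116.

121, 116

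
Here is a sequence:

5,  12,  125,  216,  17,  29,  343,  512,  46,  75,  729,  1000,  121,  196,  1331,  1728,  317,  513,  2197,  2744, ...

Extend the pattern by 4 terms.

Positions follow the repeating pattern AABB; grouping by letter gives 2 tracks.
Track A: 5, 12, 17, 29, 46, 75, 121, 196, 317, 513. Each term equals the sum of the previous two.
Track B: 125, 216, 343, 512, 729, 1000, 1331, 1728, 2197, 2744. Perfect cubes starting at 5³.
Term 21 comes from track A (its 11th entry): 830.
Term 22 comes from track A (its 12th entry): 1343.
The 23rd slot belongs to track B; its 11th term is 3375.
Term 24 comes from track B (its 12th entry): 4096.

830, 1343, 3375, 4096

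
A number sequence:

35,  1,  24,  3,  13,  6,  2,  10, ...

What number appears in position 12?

The terms cycle through 2 interleaved subsequences.
Subsequence A: 35, 24, 13, 2 — linear: a_n = 46 − 11·n.
Subsequence B: 1, 3, 6, 10 — triangular numbers n(n+1)/2 for n = 1, 2, ….
Position 12 → subsequence B, term 6 = 21.

21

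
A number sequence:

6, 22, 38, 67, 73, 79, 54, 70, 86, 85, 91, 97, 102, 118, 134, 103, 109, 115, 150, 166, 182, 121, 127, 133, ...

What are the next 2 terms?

The slot pattern repeats as AAABBB (period 6), so there are 2 interleaved tracks.
Track A is 6, 22, 38, 54, 70, 86, 102, 118, 134, 150, 166, 182, which is adding 16 each time.
Track B is 67, 73, 79, 85, 91, 97, 103, 109, 115, 121, 127, 133, which is adding 6 each time.
Position 25 → track A, term 13 = 198.
Position 26 falls in track A as its term 14, giving 214.

198, 214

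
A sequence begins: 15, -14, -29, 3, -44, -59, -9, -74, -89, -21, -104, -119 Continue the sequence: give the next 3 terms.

Positions follow the repeating pattern ABB; grouping by letter gives 2 tracks.
Track A: 15, 3, -9, -21 (arithmetic, step −12).
Track B: -14, -29, -44, -59, -74, -89, -104, -119 (subtracting 15 each time).
Position 13 falls in track A as its term 5, giving -33.
Position 14 falls in track B as its term 9, giving -134.
The 15th slot belongs to track B; its 10th term is -149.

-33, -134, -149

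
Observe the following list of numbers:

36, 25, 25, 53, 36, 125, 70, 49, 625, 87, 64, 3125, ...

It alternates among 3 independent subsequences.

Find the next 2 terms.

104, 81

Read the sequence 3 terms at a time; column i is its own pattern.
Track A: 36, 53, 70, 87 — arithmetic, step +17.
Track B: 25, 36, 49, 64 — perfect squares starting at 5².
Track C: 25, 125, 625, 3125 — powers 5^2, 5^3, 5^4, ….
The 13th slot belongs to track A; its 5th term is 104.
Position 14 falls in track B as its term 5, giving 81.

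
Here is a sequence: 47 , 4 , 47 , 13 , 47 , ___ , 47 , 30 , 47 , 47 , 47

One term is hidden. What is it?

17

Split by position mod 2 into 2 tracks.
Track A = 47, 47, 47, 47, 47, 47: constant 47.
Track B = 4, 13, ?, 30, 47: a Fibonacci-like recurrence a_n = a_{n-1} + a_{n-2}.
So the missing entry in track B is 17.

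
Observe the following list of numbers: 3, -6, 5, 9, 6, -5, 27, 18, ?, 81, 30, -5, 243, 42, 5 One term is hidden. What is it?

5

Split by position mod 3: positions 1, 4, 7, … form one track, and each other residue class forms its own.
Track A = 3, 9, 27, 81, 243: a geometric progression (common ratio 3).
Track B = -6, 6, 18, 30, 42: adding 12 each time.
Track C = 5, -5, ?, -5, 5: oscillating between 5 and -5.
Filling track C at index 3 by its rule yields 5.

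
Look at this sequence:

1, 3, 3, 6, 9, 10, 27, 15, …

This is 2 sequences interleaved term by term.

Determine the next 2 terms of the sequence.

81, 21

Odd-indexed and even-indexed terms follow separate rules.
Track A is 1, 3, 9, 27, which is powers 3^0, 3^1, 3^2, ….
Track B is 3, 6, 10, 15, which is triangular numbers n(n+1)/2 for n = 2, 3, ….
Position 9 falls in track A as its term 5, giving 81.
Term 10 comes from track B (its 5th entry): 21.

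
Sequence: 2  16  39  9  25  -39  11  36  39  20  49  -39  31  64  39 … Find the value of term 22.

133

Split by position mod 3: positions 1, 4, 7, … form one track, and each other residue class forms its own.
Track A: 2, 9, 11, 20, 31 (each term equals the sum of the previous two).
Track B: 16, 25, 36, 49, 64 (consecutive squares n² from n = 4).
Track C: 39, -39, 39, -39, 39 (the oscillation 39·(−1)^(n+1)).
The 22nd slot belongs to track A; its 8th term is 133.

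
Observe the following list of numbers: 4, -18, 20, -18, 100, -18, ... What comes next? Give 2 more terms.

500, -18

The terms cycle through 2 interleaved subsequences.
Track A: 4, 20, 100 — a geometric progression (common ratio 5).
Track B: -18, -18, -18 — always -18.
The 7th slot belongs to track A; its 4th term is 500.
The 8th slot belongs to track B; its 4th term is -18.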